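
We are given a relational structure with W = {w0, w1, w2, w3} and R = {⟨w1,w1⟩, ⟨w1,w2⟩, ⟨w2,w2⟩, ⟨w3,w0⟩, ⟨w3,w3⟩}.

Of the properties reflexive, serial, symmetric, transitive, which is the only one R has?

transitive

Reflexive: no — w0 is not related to itself.
Serial: no — w0 has no R-successor.
Symmetric: no — w1 R w2 but not w2 R w1.
Transitive: yes — every two-step R-path is closed by a direct edge.
Only transitive holds.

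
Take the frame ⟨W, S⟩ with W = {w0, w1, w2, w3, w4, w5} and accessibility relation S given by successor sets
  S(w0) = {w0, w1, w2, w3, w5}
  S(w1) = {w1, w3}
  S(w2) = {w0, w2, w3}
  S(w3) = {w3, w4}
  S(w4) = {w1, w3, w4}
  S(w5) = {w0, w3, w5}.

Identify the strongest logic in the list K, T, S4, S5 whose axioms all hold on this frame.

T

Reflexive (axiom T): yes — every world is S-related to itself.
Transitive (axiom 4): no — w0 S w3 and w3 S w4, but not w0 S w4.
Euclidean (axiom 5): no — w0 S w1 and w0 S w2, but not w1 S w2.
So F validates K, T; S4 would additionally require S to be transitive. The strongest is T.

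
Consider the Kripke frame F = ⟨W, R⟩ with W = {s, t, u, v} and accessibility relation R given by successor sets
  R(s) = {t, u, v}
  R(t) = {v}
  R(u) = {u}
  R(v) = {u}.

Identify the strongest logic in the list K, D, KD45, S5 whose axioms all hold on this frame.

D

Serial (axiom D): yes — every world has a successor (e.g. s R t).
Euclidean (axiom 5): no — s R t and s R u, but not t R u.
Transitive (axiom 4): no — t R v and v R u, but not t R u.
Reflexive (axiom T): no — s is not related to itself.
So F validates K, D; KD45 would additionally require R to be Euclidean and transitive. The strongest is D.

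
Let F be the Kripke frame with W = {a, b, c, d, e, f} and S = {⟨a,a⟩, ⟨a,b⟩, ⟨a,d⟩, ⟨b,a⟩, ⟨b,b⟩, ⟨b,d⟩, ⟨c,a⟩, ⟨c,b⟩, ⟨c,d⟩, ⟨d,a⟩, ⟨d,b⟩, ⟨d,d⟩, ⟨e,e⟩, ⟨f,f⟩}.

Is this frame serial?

Serial: yes — every world has a successor (e.g. a S a).

Yes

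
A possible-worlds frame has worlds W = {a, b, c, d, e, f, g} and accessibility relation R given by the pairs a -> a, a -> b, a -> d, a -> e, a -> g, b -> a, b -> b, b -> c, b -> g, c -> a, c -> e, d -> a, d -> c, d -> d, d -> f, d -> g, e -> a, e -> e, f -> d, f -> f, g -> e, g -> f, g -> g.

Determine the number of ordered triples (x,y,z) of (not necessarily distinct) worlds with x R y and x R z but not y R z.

Enumerating: (a,b,d), (a,b,e), (a,d,b), (a,d,e), (a,e,b), (a,e,d), (a,e,g), (a,g,a), (a,g,b), (a,g,d), (b,a,c), (b,c,b), … and 21 more.
Total: 33.

33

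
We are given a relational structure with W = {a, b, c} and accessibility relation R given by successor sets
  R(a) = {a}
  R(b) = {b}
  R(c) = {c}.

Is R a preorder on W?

Yes

Reflexive: yes — every world is R-related to itself.
Transitive: yes — every two-step R-path is closed by a direct edge.
So R is a preorder.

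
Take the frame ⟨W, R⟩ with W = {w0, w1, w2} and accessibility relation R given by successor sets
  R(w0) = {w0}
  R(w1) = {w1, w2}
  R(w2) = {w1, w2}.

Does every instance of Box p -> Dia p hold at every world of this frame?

Yes

The schema D characterises exactly the serial frames.
Serial: yes — every world has a successor (e.g. w0 R w0).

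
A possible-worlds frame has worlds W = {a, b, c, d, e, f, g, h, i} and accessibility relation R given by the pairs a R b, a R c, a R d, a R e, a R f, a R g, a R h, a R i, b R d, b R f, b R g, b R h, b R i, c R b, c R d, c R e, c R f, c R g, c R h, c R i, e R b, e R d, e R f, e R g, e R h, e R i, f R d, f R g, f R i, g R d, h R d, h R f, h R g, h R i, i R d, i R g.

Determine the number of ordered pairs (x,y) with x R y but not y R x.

Enumerating: (a,b), (a,c), (a,d), (a,e), (a,f), (a,g), (a,h), (a,i), (b,d), (b,f), (b,g), (b,h), … and 24 more.
Total: 36.

36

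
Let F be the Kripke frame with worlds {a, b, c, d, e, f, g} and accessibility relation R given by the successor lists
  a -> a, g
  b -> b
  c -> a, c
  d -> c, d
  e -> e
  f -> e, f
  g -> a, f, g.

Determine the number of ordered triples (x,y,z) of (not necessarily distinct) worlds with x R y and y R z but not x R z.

Enumerating: (a,g,f), (c,a,g), (d,c,a), (g,f,e).

4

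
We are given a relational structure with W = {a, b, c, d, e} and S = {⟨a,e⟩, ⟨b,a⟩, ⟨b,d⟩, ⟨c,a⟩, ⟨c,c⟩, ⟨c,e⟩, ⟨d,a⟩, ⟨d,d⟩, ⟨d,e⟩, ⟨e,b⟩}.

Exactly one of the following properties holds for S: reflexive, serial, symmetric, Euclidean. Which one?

serial

Reflexive: no — a is not related to itself.
Serial: yes — every world has a successor (e.g. a S e).
Symmetric: no — a S e but not e S a.
Euclidean: no — b S a and b S d, but not a S d.
Only serial holds.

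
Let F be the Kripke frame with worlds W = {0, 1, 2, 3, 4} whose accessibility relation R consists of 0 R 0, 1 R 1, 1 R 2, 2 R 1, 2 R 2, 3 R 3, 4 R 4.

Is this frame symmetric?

Yes

Symmetric: yes — every pair in R has its reverse in R.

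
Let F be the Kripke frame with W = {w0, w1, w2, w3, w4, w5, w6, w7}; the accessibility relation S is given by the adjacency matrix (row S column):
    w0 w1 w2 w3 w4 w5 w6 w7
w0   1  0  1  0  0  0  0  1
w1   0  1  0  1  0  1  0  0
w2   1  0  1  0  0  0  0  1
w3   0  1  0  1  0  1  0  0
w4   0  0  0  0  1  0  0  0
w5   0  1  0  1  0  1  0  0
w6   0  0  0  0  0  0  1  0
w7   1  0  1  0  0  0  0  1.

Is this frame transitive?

Transitive: yes — every two-step S-path is closed by a direct edge.

Yes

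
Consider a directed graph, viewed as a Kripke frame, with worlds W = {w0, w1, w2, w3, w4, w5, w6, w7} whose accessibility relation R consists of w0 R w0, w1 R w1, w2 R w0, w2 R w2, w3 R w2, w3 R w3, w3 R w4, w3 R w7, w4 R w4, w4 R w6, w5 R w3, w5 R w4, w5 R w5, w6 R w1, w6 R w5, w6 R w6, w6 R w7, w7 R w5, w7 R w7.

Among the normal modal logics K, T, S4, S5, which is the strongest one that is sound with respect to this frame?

T

Reflexive (axiom T): yes — every world is R-related to itself.
Transitive (axiom 4): no — w3 R w2 and w2 R w0, but not w3 R w0.
Euclidean (axiom 5): no — w3 R w2 and w3 R w4, but not w2 R w4.
So F validates K, T; S4 would additionally require R to be transitive. The strongest is T.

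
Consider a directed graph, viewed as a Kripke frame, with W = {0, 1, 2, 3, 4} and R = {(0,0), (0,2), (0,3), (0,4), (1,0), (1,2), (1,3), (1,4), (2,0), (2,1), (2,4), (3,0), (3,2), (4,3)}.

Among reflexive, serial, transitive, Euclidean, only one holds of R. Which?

serial

Reflexive: no — 1 is not related to itself.
Serial: yes — every world has a successor (e.g. 0 R 0).
Transitive: no — 0 R 2 and 2 R 1, but not 0 R 1.
Euclidean: no — 0 R 2 and 0 R 3, but not 2 R 3.
Only serial holds.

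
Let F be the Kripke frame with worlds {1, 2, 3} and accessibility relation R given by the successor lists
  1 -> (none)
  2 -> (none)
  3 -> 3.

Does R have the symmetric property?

Symmetric: yes — every pair in R has its reverse in R.

Yes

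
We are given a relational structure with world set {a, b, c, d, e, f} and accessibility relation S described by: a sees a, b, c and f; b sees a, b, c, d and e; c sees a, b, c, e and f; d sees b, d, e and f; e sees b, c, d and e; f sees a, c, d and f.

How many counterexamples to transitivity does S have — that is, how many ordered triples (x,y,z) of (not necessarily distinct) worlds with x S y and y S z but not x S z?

24

Enumerating: (a,b,d), (a,b,e), (a,c,e), (a,f,d), (b,a,f), (b,c,f), (b,d,f), (c,b,d), (c,e,d), (c,f,d), (d,b,a), (d,b,c), … and 12 more.
Total: 24.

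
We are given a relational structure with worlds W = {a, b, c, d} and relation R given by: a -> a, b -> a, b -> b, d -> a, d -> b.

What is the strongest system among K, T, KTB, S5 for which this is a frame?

K

Reflexive (axiom T): no — c is not related to itself.
Symmetric (axiom B): no — b R a but not a R b.
Euclidean (axiom 5): no — d R a and d R b, but not a R b.
So F validates K; T would additionally require R to be reflexive. The strongest is K.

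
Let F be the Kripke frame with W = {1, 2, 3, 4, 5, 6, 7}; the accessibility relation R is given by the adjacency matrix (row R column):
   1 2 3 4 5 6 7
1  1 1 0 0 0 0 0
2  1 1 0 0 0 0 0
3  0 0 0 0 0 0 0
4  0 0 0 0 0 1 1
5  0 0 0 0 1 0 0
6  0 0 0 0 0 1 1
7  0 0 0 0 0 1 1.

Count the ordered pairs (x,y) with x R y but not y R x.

2

Enumerating: (4,6), (4,7).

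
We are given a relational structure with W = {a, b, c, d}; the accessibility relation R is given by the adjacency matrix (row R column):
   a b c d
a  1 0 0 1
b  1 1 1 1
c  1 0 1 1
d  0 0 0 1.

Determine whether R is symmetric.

Symmetric: no — a R d but not d R a.

No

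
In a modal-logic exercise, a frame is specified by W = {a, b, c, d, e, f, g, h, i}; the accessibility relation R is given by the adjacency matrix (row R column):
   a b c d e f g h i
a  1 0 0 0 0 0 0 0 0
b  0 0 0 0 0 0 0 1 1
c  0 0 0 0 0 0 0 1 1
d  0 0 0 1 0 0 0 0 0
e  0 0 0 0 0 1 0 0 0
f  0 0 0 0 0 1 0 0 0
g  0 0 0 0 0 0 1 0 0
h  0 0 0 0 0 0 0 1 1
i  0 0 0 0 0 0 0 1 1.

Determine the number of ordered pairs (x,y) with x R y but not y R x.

Enumerating: (b,h), (b,i), (c,h), (c,i), (e,f).

5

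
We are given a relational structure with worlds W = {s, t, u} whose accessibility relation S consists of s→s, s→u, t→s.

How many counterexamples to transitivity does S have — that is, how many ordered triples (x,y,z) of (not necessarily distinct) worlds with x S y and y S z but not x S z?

1

Enumerating: (t,s,u).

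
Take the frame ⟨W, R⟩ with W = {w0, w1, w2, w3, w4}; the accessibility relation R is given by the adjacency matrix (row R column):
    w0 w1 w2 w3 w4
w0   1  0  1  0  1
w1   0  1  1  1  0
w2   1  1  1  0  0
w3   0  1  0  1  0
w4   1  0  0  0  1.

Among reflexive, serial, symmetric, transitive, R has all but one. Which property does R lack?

transitive

Reflexive: yes — every world is R-related to itself.
Serial: yes — every world has a successor (e.g. w0 R w0).
Symmetric: yes — every pair in R has its reverse in R.
Transitive: no — w0 R w2 and w2 R w1, but not w0 R w1.
Only transitive fails.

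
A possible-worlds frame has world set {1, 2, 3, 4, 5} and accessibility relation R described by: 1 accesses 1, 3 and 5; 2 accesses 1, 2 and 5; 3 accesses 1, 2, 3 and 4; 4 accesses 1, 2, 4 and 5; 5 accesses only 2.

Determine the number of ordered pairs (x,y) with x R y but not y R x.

Enumerating: (1,5), (2,1), (3,2), (3,4), (4,1), (4,2), (4,5).

7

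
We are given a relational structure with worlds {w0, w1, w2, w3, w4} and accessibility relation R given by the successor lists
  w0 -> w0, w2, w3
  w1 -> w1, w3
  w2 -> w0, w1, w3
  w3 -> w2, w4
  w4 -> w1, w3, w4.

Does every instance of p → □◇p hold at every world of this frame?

No

By correspondence theory, B is valid on a frame iff R is symmetric.
Symmetric: no — w0 R w3 but not w3 R w0.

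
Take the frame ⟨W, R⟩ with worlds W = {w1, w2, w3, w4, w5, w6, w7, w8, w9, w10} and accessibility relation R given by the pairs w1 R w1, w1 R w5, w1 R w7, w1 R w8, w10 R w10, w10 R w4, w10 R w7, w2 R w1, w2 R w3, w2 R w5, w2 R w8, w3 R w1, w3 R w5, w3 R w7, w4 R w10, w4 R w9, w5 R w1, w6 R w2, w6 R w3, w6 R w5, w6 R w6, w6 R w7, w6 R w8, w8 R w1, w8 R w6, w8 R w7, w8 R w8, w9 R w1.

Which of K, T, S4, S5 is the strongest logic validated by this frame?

Reflexive (axiom T): no — w2 is not related to itself.
Transitive (axiom 4): no — w1 R w8 and w8 R w6, but not w1 R w6.
Euclidean (axiom 5): no — w1 R w5 and w1 R w7, but not w5 R w7.
So F validates K; T would additionally require R to be reflexive. The strongest is K.

K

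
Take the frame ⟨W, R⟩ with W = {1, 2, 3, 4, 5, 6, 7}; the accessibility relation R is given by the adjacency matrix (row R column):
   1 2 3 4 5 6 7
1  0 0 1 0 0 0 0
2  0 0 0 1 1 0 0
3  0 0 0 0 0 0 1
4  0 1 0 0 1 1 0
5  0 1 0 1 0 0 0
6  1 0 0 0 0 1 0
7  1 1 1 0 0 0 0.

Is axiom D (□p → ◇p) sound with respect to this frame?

Yes

Axiom D corresponds to the accessibility relation being serial.
Serial: yes — every world has a successor (e.g. 1 R 3).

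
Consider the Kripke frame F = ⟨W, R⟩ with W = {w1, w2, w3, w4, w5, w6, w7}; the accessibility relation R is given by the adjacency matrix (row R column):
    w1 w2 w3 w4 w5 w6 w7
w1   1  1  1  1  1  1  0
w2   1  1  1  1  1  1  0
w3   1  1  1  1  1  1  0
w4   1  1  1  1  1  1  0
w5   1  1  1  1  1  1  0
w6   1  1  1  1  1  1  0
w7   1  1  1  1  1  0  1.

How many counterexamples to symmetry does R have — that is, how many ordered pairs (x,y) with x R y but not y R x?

Enumerating: (w7,w1), (w7,w2), (w7,w3), (w7,w4), (w7,w5).

5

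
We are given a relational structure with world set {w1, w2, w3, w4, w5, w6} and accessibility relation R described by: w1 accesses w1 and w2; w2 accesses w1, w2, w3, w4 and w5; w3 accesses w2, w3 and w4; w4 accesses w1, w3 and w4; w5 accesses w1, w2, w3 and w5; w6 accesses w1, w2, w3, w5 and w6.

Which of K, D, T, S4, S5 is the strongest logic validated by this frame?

Serial (axiom D): yes — every world has a successor (e.g. w1 R w1).
Reflexive (axiom T): yes — every world is R-related to itself.
Transitive (axiom 4): no — w1 R w2 and w2 R w3, but not w1 R w3.
Euclidean (axiom 5): no — w2 R w1 and w2 R w3, but not w1 R w3.
So F validates K, D, T; S4 would additionally require R to be transitive. The strongest is T.

T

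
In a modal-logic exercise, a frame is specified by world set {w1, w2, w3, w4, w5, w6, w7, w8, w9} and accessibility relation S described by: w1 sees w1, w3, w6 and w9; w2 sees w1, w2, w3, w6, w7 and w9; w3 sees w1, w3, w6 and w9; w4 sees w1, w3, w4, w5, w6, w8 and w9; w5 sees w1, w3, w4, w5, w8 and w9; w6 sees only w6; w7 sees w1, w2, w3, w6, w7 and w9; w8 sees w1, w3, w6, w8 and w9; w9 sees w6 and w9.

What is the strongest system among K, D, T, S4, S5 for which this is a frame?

Serial (axiom D): yes — every world has a successor (e.g. w1 S w1).
Reflexive (axiom T): yes — every world is S-related to itself.
Transitive (axiom 4): no — w5 S w1 and w1 S w6, but not w5 S w6.
Euclidean (axiom 5): no — w1 S w6 and w1 S w3, but not w6 S w3.
So F validates K, D, T; S4 would additionally require S to be transitive. The strongest is T.

T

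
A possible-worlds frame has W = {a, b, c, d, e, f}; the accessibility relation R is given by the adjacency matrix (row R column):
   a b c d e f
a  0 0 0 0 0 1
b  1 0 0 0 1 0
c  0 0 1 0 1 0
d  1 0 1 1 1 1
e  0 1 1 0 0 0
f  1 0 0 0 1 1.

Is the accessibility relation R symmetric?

Symmetric: no — b R a but not a R b.

No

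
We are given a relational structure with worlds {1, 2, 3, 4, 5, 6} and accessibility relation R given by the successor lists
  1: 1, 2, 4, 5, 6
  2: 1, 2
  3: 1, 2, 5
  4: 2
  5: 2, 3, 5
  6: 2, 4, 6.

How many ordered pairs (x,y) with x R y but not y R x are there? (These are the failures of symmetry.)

9

Enumerating: (1,4), (1,5), (1,6), (3,1), (3,2), (4,2), (5,2), (6,2), (6,4).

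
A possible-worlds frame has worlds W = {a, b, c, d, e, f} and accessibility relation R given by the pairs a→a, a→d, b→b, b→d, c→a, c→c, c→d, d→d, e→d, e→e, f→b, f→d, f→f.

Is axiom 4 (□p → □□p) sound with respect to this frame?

The schema 4 characterises exactly the transitive frames.
Transitive: yes — every two-step R-path is closed by a direct edge.

Yes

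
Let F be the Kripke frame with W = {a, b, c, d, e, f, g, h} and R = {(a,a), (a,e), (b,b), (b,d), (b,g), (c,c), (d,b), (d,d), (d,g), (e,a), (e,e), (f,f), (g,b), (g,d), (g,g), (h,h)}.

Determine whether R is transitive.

Transitive: yes — every two-step R-path is closed by a direct edge.

Yes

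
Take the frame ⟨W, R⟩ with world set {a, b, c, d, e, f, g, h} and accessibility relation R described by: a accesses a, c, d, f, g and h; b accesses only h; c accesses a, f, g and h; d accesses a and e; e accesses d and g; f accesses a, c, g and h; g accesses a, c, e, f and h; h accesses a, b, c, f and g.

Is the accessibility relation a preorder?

No

Reflexive: no — b is not related to itself.
Transitive: no — a R d and d R e, but not a R e.
So R is not a preorder.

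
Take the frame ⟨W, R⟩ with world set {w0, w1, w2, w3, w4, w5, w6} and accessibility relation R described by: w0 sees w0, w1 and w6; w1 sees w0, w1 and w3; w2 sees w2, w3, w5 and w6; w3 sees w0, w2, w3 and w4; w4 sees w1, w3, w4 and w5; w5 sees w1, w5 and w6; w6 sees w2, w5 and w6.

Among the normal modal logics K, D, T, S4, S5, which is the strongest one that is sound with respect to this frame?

T

Serial (axiom D): yes — every world has a successor (e.g. w0 R w0).
Reflexive (axiom T): yes — every world is R-related to itself.
Transitive (axiom 4): no — w0 R w1 and w1 R w3, but not w0 R w3.
Euclidean (axiom 5): no — w0 R w1 and w0 R w6, but not w1 R w6.
So F validates K, D, T; S4 would additionally require R to be transitive. The strongest is T.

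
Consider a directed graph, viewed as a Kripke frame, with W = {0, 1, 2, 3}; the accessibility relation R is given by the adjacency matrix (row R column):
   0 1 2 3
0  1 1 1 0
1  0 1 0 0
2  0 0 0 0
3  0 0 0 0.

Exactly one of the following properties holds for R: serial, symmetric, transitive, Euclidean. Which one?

transitive

Serial: no — 2 has no R-successor.
Symmetric: no — 0 R 1 but not 1 R 0.
Transitive: yes — every two-step R-path is closed by a direct edge.
Euclidean: no — 0 R 1 and 0 R 2, but not 1 R 2.
Only transitive holds.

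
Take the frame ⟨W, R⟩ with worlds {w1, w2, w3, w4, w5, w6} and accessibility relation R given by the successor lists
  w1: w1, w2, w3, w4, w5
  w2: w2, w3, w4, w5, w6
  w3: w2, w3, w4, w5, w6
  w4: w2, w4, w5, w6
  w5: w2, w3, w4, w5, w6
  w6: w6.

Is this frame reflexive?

Reflexive: yes — every world is R-related to itself.

Yes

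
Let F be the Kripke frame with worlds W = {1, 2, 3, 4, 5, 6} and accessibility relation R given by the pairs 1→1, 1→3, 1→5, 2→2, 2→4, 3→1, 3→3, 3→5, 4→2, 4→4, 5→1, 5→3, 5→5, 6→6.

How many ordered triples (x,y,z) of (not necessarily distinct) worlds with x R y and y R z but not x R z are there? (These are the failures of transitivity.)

0

R is transitive; there are no such tuples.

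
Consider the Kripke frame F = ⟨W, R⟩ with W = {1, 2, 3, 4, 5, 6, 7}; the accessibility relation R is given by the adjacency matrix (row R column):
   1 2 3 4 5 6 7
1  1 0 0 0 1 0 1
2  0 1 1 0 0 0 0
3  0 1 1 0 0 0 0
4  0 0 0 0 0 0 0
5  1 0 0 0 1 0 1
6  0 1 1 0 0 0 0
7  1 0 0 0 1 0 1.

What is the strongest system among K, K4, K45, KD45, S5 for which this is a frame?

K45

Transitive (axiom 4): yes — every two-step R-path is closed by a direct edge.
Euclidean (axiom 5): yes — any two successors of a common world are R-related.
Serial (axiom D): no — 4 has no R-successor.
Reflexive (axiom T): no — 4 is not related to itself.
So F validates K, K4, K45; KD45 would additionally require R to be serial. The strongest is K45.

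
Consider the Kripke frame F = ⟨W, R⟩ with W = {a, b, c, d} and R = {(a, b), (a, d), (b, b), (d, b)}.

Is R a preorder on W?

No

Reflexive: no — a is not related to itself.
Transitive: yes — every two-step R-path is closed by a direct edge.
So R is not a preorder.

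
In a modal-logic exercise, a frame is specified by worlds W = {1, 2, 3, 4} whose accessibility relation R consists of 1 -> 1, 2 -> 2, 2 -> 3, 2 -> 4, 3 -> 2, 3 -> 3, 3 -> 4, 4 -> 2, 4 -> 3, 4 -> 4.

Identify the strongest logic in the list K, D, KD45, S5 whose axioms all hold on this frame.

S5

Serial (axiom D): yes — every world has a successor (e.g. 1 R 1).
Euclidean (axiom 5): yes — any two successors of a common world are R-related.
Transitive (axiom 4): yes — every two-step R-path is closed by a direct edge.
Reflexive (axiom T): yes — every world is R-related to itself.
So F validates K, D, KD45, S5. The strongest is S5.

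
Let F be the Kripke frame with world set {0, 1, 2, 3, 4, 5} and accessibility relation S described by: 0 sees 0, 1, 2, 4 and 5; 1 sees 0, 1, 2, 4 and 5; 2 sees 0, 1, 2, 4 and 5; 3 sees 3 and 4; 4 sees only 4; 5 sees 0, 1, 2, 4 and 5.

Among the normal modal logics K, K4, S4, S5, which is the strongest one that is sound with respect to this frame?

Transitive (axiom 4): yes — every two-step S-path is closed by a direct edge.
Reflexive (axiom T): yes — every world is S-related to itself.
Euclidean (axiom 5): no — 0 S 4 and 0 S 1, but not 4 S 1.
So F validates K, K4, S4; S5 would additionally require S to be Euclidean. The strongest is S4.

S4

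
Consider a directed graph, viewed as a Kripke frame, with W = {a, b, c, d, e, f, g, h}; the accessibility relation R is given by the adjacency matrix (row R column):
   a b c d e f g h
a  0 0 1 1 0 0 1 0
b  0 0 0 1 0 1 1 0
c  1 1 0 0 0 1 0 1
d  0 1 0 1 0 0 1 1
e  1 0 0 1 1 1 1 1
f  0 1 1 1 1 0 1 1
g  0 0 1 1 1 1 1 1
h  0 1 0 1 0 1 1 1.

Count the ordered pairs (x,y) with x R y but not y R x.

Enumerating: (a,d), (a,g), (b,g), (c,b), (c,h), (e,a), (e,d), (e,h), (f,d), (g,c), (h,b).

11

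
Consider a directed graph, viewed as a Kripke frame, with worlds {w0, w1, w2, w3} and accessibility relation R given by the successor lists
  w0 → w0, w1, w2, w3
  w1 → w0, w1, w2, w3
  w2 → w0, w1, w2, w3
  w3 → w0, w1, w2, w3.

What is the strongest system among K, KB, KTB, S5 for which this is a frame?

Symmetric (axiom B): yes — every pair in R has its reverse in R.
Reflexive (axiom T): yes — every world is R-related to itself.
Euclidean (axiom 5): yes — any two successors of a common world are R-related.
So F validates K, KB, KTB, S5. The strongest is S5.

S5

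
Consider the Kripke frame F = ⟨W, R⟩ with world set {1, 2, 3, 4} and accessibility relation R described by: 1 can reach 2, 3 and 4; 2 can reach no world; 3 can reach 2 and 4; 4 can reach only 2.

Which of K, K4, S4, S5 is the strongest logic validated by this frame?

K4

Transitive (axiom 4): yes — every two-step R-path is closed by a direct edge.
Reflexive (axiom T): no — 1 is not related to itself.
Euclidean (axiom 5): no — 1 R 2 and 1 R 3, but not 2 R 3.
So F validates K, K4; S4 would additionally require R to be reflexive. The strongest is K4.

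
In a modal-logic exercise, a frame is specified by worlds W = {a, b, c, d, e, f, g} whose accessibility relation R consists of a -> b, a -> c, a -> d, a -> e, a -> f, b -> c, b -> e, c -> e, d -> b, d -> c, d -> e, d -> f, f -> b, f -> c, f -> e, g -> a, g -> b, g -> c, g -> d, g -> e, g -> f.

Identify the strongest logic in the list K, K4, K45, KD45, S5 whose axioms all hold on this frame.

K4

Transitive (axiom 4): yes — every two-step R-path is closed by a direct edge.
Euclidean (axiom 5): no — a R b and a R d, but not b R d.
Serial (axiom D): no — e has no R-successor.
Reflexive (axiom T): no — a is not related to itself.
So F validates K, K4; K45 would additionally require R to be Euclidean. The strongest is K4.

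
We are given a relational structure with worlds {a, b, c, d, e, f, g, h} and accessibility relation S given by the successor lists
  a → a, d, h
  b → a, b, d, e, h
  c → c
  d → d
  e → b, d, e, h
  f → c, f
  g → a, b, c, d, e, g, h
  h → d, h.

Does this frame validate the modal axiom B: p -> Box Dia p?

Axiom B corresponds to the accessibility relation being symmetric.
Symmetric: no — a S d but not d S a.

No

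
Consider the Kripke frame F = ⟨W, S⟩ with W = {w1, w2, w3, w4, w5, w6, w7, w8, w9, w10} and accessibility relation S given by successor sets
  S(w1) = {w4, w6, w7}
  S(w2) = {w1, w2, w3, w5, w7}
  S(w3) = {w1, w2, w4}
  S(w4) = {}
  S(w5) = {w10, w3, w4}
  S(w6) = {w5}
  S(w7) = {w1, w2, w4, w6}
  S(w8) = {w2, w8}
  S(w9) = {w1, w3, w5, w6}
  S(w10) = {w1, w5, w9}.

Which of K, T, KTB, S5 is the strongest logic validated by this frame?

Reflexive (axiom T): no — w1 is not related to itself.
Symmetric (axiom B): no — w1 S w4 but not w4 S w1.
Euclidean (axiom 5): no — w1 S w4 and w1 S w6, but not w4 S w6.
So F validates K; T would additionally require S to be reflexive. The strongest is K.

K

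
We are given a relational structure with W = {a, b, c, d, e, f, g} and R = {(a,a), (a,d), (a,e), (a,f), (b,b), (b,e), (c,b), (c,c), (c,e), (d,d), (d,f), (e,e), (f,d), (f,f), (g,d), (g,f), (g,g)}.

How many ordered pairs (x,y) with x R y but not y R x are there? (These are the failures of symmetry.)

Enumerating: (a,d), (a,e), (a,f), (b,e), (c,b), (c,e), (g,d), (g,f).

8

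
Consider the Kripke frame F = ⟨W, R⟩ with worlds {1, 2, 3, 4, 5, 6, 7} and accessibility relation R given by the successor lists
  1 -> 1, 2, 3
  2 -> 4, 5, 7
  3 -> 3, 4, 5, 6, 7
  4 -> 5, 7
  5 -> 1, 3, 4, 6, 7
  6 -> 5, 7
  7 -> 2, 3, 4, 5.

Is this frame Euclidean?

Euclidean: no — 1 R 2 and 1 R 3, but not 2 R 3.

No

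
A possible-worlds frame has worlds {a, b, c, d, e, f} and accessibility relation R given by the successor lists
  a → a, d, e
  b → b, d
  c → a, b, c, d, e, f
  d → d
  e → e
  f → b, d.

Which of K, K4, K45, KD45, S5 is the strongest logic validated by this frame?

K4

Transitive (axiom 4): yes — every two-step R-path is closed by a direct edge.
Euclidean (axiom 5): no — a R d and a R e, but not d R e.
Serial (axiom D): yes — every world has a successor (e.g. a R a).
Reflexive (axiom T): no — f is not related to itself.
So F validates K, K4; K45 would additionally require R to be Euclidean. The strongest is K4.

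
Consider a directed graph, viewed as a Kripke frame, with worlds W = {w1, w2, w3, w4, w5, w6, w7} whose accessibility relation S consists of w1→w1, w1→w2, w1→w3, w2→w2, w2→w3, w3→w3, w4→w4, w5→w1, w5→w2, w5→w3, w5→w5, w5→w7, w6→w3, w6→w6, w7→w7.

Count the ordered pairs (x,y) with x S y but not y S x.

Enumerating: (w1,w2), (w1,w3), (w2,w3), (w5,w1), (w5,w2), (w5,w3), (w5,w7), (w6,w3).

8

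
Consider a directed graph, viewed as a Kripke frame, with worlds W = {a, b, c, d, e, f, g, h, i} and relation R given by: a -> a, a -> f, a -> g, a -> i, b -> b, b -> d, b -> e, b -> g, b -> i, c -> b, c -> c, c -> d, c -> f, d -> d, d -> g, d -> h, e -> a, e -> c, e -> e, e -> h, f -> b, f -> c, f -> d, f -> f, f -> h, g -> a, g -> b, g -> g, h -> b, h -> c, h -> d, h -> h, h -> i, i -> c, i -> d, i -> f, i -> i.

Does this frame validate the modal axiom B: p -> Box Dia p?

The schema B characterises exactly the symmetric frames.
Symmetric: no — a R f but not f R a.

No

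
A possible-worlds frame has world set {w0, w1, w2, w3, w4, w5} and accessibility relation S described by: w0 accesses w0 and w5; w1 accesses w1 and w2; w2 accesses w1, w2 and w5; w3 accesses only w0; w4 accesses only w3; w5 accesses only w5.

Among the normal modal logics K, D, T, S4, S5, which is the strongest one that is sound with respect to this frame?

D

Serial (axiom D): yes — every world has a successor (e.g. w0 S w0).
Reflexive (axiom T): no — w3 is not related to itself.
Transitive (axiom 4): no — w1 S w2 and w2 S w5, but not w1 S w5.
Euclidean (axiom 5): no — w2 S w1 and w2 S w5, but not w1 S w5.
So F validates K, D; T would additionally require S to be reflexive. The strongest is D.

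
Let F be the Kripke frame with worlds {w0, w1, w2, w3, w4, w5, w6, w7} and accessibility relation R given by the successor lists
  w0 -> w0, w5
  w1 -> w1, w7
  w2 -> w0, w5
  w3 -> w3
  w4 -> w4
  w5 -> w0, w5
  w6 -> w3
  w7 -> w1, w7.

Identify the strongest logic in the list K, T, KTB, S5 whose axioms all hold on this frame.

K

Reflexive (axiom T): no — w2 is not related to itself.
Symmetric (axiom B): no — w2 R w0 but not w0 R w2.
Euclidean (axiom 5): yes — any two successors of a common world are R-related.
So F validates K; T would additionally require R to be reflexive. The strongest is K.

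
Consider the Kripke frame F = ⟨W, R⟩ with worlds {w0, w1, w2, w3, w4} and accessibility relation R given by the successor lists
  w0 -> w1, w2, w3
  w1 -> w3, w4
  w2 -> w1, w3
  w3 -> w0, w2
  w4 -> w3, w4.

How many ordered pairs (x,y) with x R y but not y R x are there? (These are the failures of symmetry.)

6

Enumerating: (w0,w1), (w0,w2), (w1,w3), (w1,w4), (w2,w1), (w4,w3).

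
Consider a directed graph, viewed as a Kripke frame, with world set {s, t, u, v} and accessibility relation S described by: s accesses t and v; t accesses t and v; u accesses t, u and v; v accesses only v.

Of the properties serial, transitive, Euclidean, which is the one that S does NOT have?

Euclidean

Serial: yes — every world has a successor (e.g. s S t).
Transitive: yes — every two-step S-path is closed by a direct edge.
Euclidean: no — s S v and s S t, but not v S t.
Only Euclidean fails.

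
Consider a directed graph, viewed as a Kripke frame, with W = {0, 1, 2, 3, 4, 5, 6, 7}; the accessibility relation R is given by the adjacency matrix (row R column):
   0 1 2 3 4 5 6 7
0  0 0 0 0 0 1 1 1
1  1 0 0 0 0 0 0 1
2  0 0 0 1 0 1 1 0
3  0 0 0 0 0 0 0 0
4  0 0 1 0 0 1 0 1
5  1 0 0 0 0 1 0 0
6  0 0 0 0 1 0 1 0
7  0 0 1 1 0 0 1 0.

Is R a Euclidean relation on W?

No

Euclidean: no — 0 R 5 and 0 R 6, but not 5 R 6.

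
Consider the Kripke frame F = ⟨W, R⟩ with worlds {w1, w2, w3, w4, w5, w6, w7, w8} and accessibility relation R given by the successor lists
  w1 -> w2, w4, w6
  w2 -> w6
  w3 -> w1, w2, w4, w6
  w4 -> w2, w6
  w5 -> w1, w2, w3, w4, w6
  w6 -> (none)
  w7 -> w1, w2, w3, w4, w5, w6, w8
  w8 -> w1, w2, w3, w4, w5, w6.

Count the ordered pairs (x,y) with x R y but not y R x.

Enumerating: (w1,w2), (w1,w4), (w1,w6), (w2,w6), (w3,w1), (w3,w2), (w3,w4), (w3,w6), (w4,w2), (w4,w6), (w5,w1), (w5,w2), … and 16 more.
Total: 28.

28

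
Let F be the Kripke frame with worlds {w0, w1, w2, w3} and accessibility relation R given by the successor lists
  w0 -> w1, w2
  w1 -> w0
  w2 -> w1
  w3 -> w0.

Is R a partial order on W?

No

Reflexive: no — w0 is not related to itself.
Transitive: no — w1 R w0 and w0 R w2, but not w1 R w2.
Antisymmetric: no — w0 R w1 and w1 R w0 with w0 ≠ w1.
So R is not a partial order.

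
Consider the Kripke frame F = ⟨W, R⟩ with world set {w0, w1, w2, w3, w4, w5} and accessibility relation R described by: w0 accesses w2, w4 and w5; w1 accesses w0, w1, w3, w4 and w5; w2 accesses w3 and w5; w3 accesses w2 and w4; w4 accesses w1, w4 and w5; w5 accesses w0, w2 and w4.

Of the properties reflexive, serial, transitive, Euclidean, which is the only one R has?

Reflexive: no — w0 is not related to itself.
Serial: yes — every world has a successor (e.g. w0 R w2).
Transitive: no — w0 R w2 and w2 R w3, but not w0 R w3.
Euclidean: no — w0 R w2 and w0 R w4, but not w2 R w4.
Only serial holds.

serial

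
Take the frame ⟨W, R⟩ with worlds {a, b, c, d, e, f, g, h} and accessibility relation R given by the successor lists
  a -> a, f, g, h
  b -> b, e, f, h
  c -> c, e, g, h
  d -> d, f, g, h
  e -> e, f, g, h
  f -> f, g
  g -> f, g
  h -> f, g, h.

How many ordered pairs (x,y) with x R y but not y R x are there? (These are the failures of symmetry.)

Enumerating: (a,f), (a,g), (a,h), (b,e), (b,f), (b,h), (c,e), (c,g), (c,h), (d,f), (d,g), (d,h), (e,f), (e,g), (e,h), (h,f), (h,g).

17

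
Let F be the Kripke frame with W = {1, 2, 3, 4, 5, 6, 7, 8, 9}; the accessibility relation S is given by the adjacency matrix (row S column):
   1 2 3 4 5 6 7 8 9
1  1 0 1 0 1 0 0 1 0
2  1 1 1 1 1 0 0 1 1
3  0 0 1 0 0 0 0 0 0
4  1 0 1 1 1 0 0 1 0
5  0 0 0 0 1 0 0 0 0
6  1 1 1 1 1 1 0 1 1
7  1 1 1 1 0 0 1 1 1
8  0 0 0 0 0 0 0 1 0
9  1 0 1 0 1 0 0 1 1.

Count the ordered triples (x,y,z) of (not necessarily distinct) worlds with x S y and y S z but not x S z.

4

Enumerating: (7,1,5), (7,2,5), (7,4,5), (7,9,5).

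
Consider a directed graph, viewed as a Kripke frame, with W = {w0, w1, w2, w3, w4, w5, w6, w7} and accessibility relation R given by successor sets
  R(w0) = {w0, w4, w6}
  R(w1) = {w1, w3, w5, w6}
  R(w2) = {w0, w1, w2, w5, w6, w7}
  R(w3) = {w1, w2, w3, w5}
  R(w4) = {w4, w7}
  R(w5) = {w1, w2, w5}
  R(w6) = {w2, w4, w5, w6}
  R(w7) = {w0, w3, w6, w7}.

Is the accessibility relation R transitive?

No

Transitive: no — w0 R w4 and w4 R w7, but not w0 R w7.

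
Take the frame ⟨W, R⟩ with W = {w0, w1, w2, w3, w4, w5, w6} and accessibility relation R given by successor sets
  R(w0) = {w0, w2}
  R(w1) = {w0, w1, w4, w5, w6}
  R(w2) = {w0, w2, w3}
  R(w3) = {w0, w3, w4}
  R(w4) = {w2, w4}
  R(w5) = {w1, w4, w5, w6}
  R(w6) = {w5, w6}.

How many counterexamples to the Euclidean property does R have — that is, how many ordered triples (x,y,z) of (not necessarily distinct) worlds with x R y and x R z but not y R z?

24

Enumerating: (w1,w0,w1), (w1,w0,w4), (w1,w0,w5), (w1,w0,w6), (w1,w4,w0), (w1,w4,w1), (w1,w4,w5), (w1,w4,w6), (w1,w5,w0), (w1,w6,w0), (w1,w6,w1), (w1,w6,w4), … and 12 more.
Total: 24.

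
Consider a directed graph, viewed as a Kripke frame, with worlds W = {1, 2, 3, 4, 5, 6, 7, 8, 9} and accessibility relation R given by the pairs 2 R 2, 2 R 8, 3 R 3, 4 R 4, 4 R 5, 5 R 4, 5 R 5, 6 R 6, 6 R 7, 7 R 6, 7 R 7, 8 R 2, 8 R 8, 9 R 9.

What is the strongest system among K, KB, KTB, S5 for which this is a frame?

Symmetric (axiom B): yes — every pair in R has its reverse in R.
Reflexive (axiom T): no — 1 is not related to itself.
Euclidean (axiom 5): yes — any two successors of a common world are R-related.
So F validates K, KB; KTB would additionally require R to be reflexive. The strongest is KB.

KB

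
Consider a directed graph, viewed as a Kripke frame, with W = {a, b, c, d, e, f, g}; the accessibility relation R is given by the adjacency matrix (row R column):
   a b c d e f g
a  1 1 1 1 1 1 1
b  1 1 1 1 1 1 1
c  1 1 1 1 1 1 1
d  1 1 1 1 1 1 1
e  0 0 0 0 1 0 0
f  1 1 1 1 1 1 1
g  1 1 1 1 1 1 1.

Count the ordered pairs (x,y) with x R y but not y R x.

Enumerating: (a,e), (b,e), (c,e), (d,e), (f,e), (g,e).

6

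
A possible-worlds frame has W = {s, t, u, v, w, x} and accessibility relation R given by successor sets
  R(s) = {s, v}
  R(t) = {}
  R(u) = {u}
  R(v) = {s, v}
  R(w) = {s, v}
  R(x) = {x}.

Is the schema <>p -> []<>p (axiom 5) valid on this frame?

Axiom 5 corresponds to the accessibility relation being Euclidean.
Euclidean: yes — any two successors of a common world are R-related.

Yes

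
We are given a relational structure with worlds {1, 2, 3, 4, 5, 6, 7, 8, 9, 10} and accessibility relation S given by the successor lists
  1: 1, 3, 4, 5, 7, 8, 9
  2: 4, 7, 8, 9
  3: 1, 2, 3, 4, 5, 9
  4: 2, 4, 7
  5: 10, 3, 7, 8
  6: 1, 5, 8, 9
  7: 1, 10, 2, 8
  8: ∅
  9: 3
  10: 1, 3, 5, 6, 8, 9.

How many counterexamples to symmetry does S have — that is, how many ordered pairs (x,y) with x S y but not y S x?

22

Enumerating: (1,4), (1,5), (1,8), (1,9), (10,1), (10,3), (10,6), (10,8), (10,9), (2,8), (2,9), (3,2), … and 10 more.
Total: 22.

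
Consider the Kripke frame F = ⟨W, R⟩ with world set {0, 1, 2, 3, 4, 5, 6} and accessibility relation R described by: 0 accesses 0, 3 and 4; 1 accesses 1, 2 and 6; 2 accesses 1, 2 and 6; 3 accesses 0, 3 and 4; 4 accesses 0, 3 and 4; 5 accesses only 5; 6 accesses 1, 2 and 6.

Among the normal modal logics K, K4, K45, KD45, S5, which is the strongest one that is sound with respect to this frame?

Transitive (axiom 4): yes — every two-step R-path is closed by a direct edge.
Euclidean (axiom 5): yes — any two successors of a common world are R-related.
Serial (axiom D): yes — every world has a successor (e.g. 0 R 0).
Reflexive (axiom T): yes — every world is R-related to itself.
So F validates K, K4, K45, KD45, S5. The strongest is S5.

S5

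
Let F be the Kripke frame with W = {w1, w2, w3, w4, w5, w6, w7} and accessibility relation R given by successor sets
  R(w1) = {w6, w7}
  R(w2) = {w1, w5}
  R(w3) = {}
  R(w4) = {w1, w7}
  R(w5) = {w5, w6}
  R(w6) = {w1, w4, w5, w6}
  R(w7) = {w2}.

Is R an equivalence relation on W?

No

Reflexive: no — w1 is not related to itself.
Symmetric: no — w1 R w7 but not w7 R w1.
Transitive: no — w1 R w6 and w6 R w4, but not w1 R w4.
So R is not an equivalence relation.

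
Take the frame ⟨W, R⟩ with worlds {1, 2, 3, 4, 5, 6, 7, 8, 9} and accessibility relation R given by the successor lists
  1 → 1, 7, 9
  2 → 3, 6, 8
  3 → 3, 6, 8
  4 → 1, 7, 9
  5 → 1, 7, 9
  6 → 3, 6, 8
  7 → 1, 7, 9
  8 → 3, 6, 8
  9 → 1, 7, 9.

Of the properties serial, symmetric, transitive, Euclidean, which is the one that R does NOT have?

symmetric

Serial: yes — every world has a successor (e.g. 1 R 1).
Symmetric: no — 2 R 3 but not 3 R 2.
Transitive: yes — every two-step R-path is closed by a direct edge.
Euclidean: yes — any two successors of a common world are R-related.
Only symmetric fails.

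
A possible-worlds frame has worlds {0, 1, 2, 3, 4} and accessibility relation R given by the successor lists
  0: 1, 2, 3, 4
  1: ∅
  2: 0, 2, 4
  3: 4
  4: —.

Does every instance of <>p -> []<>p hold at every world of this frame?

The schema 5 characterises exactly the Euclidean frames.
Euclidean: no — 0 R 1 and 0 R 2, but not 1 R 2.

No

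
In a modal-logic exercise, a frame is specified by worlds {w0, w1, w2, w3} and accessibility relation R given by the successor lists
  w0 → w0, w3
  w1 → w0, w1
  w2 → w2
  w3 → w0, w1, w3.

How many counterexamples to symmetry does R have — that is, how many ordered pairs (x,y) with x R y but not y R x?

2

Enumerating: (w1,w0), (w3,w1).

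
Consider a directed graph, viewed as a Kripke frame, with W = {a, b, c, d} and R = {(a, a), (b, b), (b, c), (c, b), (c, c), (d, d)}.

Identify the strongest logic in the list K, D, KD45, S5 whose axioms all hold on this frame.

Serial (axiom D): yes — every world has a successor (e.g. a R a).
Euclidean (axiom 5): yes — any two successors of a common world are R-related.
Transitive (axiom 4): yes — every two-step R-path is closed by a direct edge.
Reflexive (axiom T): yes — every world is R-related to itself.
So F validates K, D, KD45, S5. The strongest is S5.

S5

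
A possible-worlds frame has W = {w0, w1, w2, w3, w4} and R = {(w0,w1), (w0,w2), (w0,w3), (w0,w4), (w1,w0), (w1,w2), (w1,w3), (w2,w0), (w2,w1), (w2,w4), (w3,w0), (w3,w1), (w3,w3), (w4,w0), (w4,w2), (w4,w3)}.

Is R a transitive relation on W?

Transitive: no — w1 R w0 and w0 R w4, but not w1 R w4.

No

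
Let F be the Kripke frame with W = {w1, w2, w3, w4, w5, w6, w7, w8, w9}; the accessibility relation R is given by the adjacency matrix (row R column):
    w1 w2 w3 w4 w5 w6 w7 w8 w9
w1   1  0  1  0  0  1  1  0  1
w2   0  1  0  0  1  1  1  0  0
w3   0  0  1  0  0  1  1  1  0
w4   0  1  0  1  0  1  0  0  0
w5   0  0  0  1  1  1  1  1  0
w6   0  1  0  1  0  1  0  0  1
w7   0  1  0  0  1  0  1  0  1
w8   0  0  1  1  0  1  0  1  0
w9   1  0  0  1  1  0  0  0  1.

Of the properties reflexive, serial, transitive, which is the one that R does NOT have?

Reflexive: yes — every world is R-related to itself.
Serial: yes — every world has a successor (e.g. w1 R w1).
Transitive: no — w1 R w3 and w3 R w8, but not w1 R w8.
Only transitive fails.

transitive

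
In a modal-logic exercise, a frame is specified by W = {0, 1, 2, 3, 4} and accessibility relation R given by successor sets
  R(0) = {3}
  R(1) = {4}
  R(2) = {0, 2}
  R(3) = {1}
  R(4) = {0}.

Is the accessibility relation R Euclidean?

No

Euclidean: no — 0 R 3 and 0 R 3, but not 3 R 3.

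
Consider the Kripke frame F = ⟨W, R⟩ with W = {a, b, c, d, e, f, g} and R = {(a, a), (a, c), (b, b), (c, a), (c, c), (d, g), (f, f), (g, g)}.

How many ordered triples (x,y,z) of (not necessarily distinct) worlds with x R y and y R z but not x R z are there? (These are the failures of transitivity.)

0

R is transitive; there are no such tuples.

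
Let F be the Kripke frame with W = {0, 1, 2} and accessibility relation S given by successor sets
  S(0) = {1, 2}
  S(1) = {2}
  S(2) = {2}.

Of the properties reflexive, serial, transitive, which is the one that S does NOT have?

reflexive

Reflexive: no — 0 is not related to itself.
Serial: yes — every world has a successor (e.g. 0 S 1).
Transitive: yes — every two-step S-path is closed by a direct edge.
Only reflexive fails.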